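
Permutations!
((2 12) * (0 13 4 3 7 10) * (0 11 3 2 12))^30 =(0 4)(2 13)(3 10)(7 11) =((0 13 4 2)(3 7 10 11))^30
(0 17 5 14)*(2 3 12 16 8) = (0 17 5 14)(2 3 12 16 8) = [17, 1, 3, 12, 4, 14, 6, 7, 2, 9, 10, 11, 16, 13, 0, 15, 8, 5]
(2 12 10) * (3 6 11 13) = (2 12 10)(3 6 11 13) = [0, 1, 12, 6, 4, 5, 11, 7, 8, 9, 2, 13, 10, 3]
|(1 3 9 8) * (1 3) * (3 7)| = |(3 9 8 7)| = 4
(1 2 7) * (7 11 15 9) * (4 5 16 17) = (1 2 11 15 9 7)(4 5 16 17) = [0, 2, 11, 3, 5, 16, 6, 1, 8, 7, 10, 15, 12, 13, 14, 9, 17, 4]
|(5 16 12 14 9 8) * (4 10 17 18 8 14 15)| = |(4 10 17 18 8 5 16 12 15)(9 14)| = 18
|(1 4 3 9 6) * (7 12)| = |(1 4 3 9 6)(7 12)| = 10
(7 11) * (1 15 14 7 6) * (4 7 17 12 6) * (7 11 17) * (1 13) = (1 15 14 7 17 12 6 13)(4 11) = [0, 15, 2, 3, 11, 5, 13, 17, 8, 9, 10, 4, 6, 1, 7, 14, 16, 12]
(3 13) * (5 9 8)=(3 13)(5 9 8)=[0, 1, 2, 13, 4, 9, 6, 7, 5, 8, 10, 11, 12, 3]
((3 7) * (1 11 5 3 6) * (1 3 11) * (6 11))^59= ((3 7 11 5 6))^59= (3 6 5 11 7)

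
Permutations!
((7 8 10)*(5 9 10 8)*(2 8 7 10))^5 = ((10)(2 8 7 5 9))^5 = (10)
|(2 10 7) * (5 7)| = 4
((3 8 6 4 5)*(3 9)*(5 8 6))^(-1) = (3 9 5 8 4 6)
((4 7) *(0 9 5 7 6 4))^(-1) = (0 7 5 9)(4 6)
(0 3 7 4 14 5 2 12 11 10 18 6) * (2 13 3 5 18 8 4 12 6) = (0 5 13 3 7 12 11 10 8 4 14 18 2 6) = [5, 1, 6, 7, 14, 13, 0, 12, 4, 9, 8, 10, 11, 3, 18, 15, 16, 17, 2]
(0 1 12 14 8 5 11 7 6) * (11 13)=(0 1 12 14 8 5 13 11 7 6)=[1, 12, 2, 3, 4, 13, 0, 6, 5, 9, 10, 7, 14, 11, 8]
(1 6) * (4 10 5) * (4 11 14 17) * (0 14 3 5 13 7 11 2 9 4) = (0 14 17)(1 6)(2 9 4 10 13 7 11 3 5) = [14, 6, 9, 5, 10, 2, 1, 11, 8, 4, 13, 3, 12, 7, 17, 15, 16, 0]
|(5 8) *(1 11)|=2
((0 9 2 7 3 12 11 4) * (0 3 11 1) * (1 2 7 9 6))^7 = ((0 6 1)(2 9 7 11 4 3 12))^7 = (12)(0 6 1)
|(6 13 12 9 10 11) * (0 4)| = |(0 4)(6 13 12 9 10 11)| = 6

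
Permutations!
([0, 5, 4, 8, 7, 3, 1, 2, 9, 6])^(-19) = [0, 6, 7, 5, 2, 1, 9, 4, 3, 8]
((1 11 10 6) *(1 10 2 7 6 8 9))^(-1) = (1 9 8 10 6 7 2 11)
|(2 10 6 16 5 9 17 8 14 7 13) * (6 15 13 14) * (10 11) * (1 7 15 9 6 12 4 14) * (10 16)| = |(1 7)(2 11 16 5 6 10 9 17 8 12 4 14 15 13)| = 14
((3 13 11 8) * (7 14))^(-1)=((3 13 11 8)(7 14))^(-1)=(3 8 11 13)(7 14)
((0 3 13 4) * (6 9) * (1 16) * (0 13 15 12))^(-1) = (0 12 15 3)(1 16)(4 13)(6 9)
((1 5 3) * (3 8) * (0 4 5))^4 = (0 3 5)(1 8 4)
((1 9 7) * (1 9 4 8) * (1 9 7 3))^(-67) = (1 9 4 3 8)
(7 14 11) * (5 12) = (5 12)(7 14 11) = [0, 1, 2, 3, 4, 12, 6, 14, 8, 9, 10, 7, 5, 13, 11]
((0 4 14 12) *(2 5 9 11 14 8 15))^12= (0 8 2 9 14)(4 15 5 11 12)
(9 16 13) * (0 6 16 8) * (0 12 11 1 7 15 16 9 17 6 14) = [14, 7, 2, 3, 4, 5, 9, 15, 12, 8, 10, 1, 11, 17, 0, 16, 13, 6] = (0 14)(1 7 15 16 13 17 6 9 8 12 11)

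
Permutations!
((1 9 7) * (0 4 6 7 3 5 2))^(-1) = (0 2 5 3 9 1 7 6 4)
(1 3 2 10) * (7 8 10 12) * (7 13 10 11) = (1 3 2 12 13 10)(7 8 11) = [0, 3, 12, 2, 4, 5, 6, 8, 11, 9, 1, 7, 13, 10]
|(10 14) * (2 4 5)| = 6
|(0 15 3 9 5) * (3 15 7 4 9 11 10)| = |(15)(0 7 4 9 5)(3 11 10)| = 15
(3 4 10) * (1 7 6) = (1 7 6)(3 4 10) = [0, 7, 2, 4, 10, 5, 1, 6, 8, 9, 3]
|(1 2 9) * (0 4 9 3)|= |(0 4 9 1 2 3)|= 6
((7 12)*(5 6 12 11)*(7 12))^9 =(12)(5 6 7 11)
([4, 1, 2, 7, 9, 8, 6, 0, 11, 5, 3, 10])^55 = (0 4 9 5 8 11 10 3 7)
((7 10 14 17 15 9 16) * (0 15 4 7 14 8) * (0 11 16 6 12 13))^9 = ((0 15 9 6 12 13)(4 7 10 8 11 16 14 17))^9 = (0 6)(4 7 10 8 11 16 14 17)(9 13)(12 15)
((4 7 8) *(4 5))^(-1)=(4 5 8 7)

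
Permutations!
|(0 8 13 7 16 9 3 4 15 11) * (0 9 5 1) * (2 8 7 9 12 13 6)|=|(0 7 16 5 1)(2 8 6)(3 4 15 11 12 13 9)|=105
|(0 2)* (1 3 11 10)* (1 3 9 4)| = |(0 2)(1 9 4)(3 11 10)| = 6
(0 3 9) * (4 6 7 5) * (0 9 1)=[3, 0, 2, 1, 6, 4, 7, 5, 8, 9]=(9)(0 3 1)(4 6 7 5)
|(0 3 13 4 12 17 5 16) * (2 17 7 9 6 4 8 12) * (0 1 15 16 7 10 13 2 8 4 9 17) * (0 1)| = |(0 3 2 1 15 16)(4 8 12 10 13)(5 7 17)(6 9)| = 30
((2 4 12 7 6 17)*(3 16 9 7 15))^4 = (2 3 6 12 9)(4 16 17 15 7)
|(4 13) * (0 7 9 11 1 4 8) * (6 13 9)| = 20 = |(0 7 6 13 8)(1 4 9 11)|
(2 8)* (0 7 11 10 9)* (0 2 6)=(0 7 11 10 9 2 8 6)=[7, 1, 8, 3, 4, 5, 0, 11, 6, 2, 9, 10]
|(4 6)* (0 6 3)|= 4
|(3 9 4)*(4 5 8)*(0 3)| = 6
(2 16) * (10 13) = [0, 1, 16, 3, 4, 5, 6, 7, 8, 9, 13, 11, 12, 10, 14, 15, 2] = (2 16)(10 13)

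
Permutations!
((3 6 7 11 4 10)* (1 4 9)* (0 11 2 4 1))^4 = (0 11 9)(2 6 10)(3 4 7)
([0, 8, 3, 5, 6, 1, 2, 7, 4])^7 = (8)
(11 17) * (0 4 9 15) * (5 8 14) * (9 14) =(0 4 14 5 8 9 15)(11 17) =[4, 1, 2, 3, 14, 8, 6, 7, 9, 15, 10, 17, 12, 13, 5, 0, 16, 11]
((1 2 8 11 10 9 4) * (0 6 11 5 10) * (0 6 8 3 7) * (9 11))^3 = (0 10 9 2)(1 7 5 6)(3 8 11 4)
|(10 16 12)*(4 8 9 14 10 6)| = 8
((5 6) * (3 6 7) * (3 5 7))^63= ((3 6 7 5))^63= (3 5 7 6)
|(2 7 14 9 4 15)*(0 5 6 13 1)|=30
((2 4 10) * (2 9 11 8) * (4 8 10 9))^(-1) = (2 8)(4 10 11 9)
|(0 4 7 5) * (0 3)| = 5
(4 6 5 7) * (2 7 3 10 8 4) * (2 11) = (2 7 11)(3 10 8 4 6 5) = [0, 1, 7, 10, 6, 3, 5, 11, 4, 9, 8, 2]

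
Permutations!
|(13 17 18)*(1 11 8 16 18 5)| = |(1 11 8 16 18 13 17 5)| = 8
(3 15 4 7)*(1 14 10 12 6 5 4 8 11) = [0, 14, 2, 15, 7, 4, 5, 3, 11, 9, 12, 1, 6, 13, 10, 8] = (1 14 10 12 6 5 4 7 3 15 8 11)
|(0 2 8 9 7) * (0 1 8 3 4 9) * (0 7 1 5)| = 9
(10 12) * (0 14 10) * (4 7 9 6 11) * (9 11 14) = (0 9 6 14 10 12)(4 7 11) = [9, 1, 2, 3, 7, 5, 14, 11, 8, 6, 12, 4, 0, 13, 10]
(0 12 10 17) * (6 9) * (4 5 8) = (0 12 10 17)(4 5 8)(6 9) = [12, 1, 2, 3, 5, 8, 9, 7, 4, 6, 17, 11, 10, 13, 14, 15, 16, 0]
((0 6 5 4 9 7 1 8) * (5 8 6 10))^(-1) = ((0 10 5 4 9 7 1 6 8))^(-1) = (0 8 6 1 7 9 4 5 10)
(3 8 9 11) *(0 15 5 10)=(0 15 5 10)(3 8 9 11)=[15, 1, 2, 8, 4, 10, 6, 7, 9, 11, 0, 3, 12, 13, 14, 5]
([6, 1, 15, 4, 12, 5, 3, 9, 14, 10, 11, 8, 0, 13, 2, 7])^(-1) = (0 12 4 3 6)(2 14 8 11 10 9 7 15)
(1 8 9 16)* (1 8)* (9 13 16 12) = [0, 1, 2, 3, 4, 5, 6, 7, 13, 12, 10, 11, 9, 16, 14, 15, 8] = (8 13 16)(9 12)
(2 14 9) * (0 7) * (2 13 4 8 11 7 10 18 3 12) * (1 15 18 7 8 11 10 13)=(0 13 4 11 8 10 7)(1 15 18 3 12 2 14 9)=[13, 15, 14, 12, 11, 5, 6, 0, 10, 1, 7, 8, 2, 4, 9, 18, 16, 17, 3]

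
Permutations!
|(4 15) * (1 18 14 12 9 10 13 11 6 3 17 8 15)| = 14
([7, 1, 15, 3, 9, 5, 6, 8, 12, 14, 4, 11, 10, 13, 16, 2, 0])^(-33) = (0 12 9)(2 15)(4 16 8)(7 10 14)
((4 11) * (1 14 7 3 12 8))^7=((1 14 7 3 12 8)(4 11))^7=(1 14 7 3 12 8)(4 11)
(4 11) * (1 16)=[0, 16, 2, 3, 11, 5, 6, 7, 8, 9, 10, 4, 12, 13, 14, 15, 1]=(1 16)(4 11)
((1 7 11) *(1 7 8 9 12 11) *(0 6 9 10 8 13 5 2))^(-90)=((0 6 9 12 11 7 1 13 5 2)(8 10))^(-90)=(13)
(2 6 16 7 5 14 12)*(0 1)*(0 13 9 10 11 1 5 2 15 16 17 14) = (0 5)(1 13 9 10 11)(2 6 17 14 12 15 16 7) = [5, 13, 6, 3, 4, 0, 17, 2, 8, 10, 11, 1, 15, 9, 12, 16, 7, 14]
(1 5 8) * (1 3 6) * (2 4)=(1 5 8 3 6)(2 4)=[0, 5, 4, 6, 2, 8, 1, 7, 3]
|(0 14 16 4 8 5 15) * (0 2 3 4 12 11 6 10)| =42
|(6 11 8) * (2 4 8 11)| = 4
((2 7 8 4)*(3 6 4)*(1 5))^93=((1 5)(2 7 8 3 6 4))^93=(1 5)(2 3)(4 8)(6 7)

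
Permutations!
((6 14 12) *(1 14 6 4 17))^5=((1 14 12 4 17))^5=(17)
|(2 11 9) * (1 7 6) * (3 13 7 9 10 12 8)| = |(1 9 2 11 10 12 8 3 13 7 6)| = 11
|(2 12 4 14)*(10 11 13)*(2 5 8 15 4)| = 30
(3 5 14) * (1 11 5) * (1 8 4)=(1 11 5 14 3 8 4)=[0, 11, 2, 8, 1, 14, 6, 7, 4, 9, 10, 5, 12, 13, 3]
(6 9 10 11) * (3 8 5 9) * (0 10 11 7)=(0 10 7)(3 8 5 9 11 6)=[10, 1, 2, 8, 4, 9, 3, 0, 5, 11, 7, 6]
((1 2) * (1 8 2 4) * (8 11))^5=((1 4)(2 11 8))^5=(1 4)(2 8 11)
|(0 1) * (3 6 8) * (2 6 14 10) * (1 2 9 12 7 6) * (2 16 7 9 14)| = 8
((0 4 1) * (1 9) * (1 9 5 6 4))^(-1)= (9)(0 1)(4 6 5)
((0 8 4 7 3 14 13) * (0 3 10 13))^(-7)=(0 8 4 7 10 13 3 14)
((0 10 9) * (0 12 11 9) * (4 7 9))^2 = (4 9 11 7 12)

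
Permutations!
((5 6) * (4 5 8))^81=(4 5 6 8)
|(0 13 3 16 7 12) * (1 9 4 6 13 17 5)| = |(0 17 5 1 9 4 6 13 3 16 7 12)| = 12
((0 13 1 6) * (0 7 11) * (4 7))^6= (0 11 7 4 6 1 13)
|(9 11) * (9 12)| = 3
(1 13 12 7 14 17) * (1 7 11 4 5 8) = (1 13 12 11 4 5 8)(7 14 17) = [0, 13, 2, 3, 5, 8, 6, 14, 1, 9, 10, 4, 11, 12, 17, 15, 16, 7]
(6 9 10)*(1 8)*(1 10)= [0, 8, 2, 3, 4, 5, 9, 7, 10, 1, 6]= (1 8 10 6 9)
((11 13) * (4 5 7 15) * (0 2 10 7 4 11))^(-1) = ((0 2 10 7 15 11 13)(4 5))^(-1) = (0 13 11 15 7 10 2)(4 5)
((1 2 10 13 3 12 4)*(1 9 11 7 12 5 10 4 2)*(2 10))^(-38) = ((2 4 9 11 7 12 10 13 3 5))^(-38) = (2 9 7 10 3)(4 11 12 13 5)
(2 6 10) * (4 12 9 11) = [0, 1, 6, 3, 12, 5, 10, 7, 8, 11, 2, 4, 9] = (2 6 10)(4 12 9 11)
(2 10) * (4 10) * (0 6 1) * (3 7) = (0 6 1)(2 4 10)(3 7) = [6, 0, 4, 7, 10, 5, 1, 3, 8, 9, 2]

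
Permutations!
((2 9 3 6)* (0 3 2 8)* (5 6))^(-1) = ((0 3 5 6 8)(2 9))^(-1) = (0 8 6 5 3)(2 9)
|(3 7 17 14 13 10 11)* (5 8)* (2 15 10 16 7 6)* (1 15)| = 70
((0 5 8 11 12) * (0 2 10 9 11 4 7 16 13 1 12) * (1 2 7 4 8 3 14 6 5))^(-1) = ((0 1 12 7 16 13 2 10 9 11)(3 14 6 5))^(-1) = (0 11 9 10 2 13 16 7 12 1)(3 5 6 14)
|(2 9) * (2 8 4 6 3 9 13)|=|(2 13)(3 9 8 4 6)|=10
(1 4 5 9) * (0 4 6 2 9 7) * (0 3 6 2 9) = (0 4 5 7 3 6 9 1 2) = [4, 2, 0, 6, 5, 7, 9, 3, 8, 1]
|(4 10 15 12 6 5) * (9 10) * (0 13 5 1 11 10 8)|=|(0 13 5 4 9 8)(1 11 10 15 12 6)|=6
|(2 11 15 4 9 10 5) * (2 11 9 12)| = |(2 9 10 5 11 15 4 12)| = 8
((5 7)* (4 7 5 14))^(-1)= (4 14 7)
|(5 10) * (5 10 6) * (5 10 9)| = 4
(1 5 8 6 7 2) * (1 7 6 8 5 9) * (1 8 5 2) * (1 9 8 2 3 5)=(1 8)(2 7 9)(3 5)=[0, 8, 7, 5, 4, 3, 6, 9, 1, 2]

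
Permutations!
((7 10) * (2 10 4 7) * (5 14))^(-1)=(2 10)(4 7)(5 14)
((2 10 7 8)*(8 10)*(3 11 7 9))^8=((2 8)(3 11 7 10 9))^8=(3 10 11 9 7)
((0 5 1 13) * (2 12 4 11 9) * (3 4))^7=((0 5 1 13)(2 12 3 4 11 9))^7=(0 13 1 5)(2 12 3 4 11 9)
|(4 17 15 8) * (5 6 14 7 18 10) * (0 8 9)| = 6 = |(0 8 4 17 15 9)(5 6 14 7 18 10)|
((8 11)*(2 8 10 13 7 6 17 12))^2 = (2 11 13 6 12 8 10 7 17)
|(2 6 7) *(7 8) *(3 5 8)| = 6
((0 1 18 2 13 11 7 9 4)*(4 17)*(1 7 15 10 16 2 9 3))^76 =(0 18)(1 4)(2 10 11)(3 17)(7 9)(13 16 15)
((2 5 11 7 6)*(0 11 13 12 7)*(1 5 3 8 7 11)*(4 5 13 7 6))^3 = (0 12 1 11 13)(2 6 8 3)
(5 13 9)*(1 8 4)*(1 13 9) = (1 8 4 13)(5 9) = [0, 8, 2, 3, 13, 9, 6, 7, 4, 5, 10, 11, 12, 1]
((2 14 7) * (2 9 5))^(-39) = ((2 14 7 9 5))^(-39) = (2 14 7 9 5)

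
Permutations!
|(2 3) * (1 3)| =3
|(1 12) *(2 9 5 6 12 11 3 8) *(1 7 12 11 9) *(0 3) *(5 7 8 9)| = 11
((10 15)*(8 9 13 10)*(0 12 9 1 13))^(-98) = (0 12 9)(1 10 8 13 15)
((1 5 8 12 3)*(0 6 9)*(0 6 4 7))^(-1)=((0 4 7)(1 5 8 12 3)(6 9))^(-1)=(0 7 4)(1 3 12 8 5)(6 9)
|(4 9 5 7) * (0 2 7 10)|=|(0 2 7 4 9 5 10)|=7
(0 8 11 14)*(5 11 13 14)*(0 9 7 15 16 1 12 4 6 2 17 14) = (0 8 13)(1 12 4 6 2 17 14 9 7 15 16)(5 11) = [8, 12, 17, 3, 6, 11, 2, 15, 13, 7, 10, 5, 4, 0, 9, 16, 1, 14]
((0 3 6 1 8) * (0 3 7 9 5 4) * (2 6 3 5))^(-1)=(0 4 5 8 1 6 2 9 7)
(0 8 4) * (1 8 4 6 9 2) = [4, 8, 1, 3, 0, 5, 9, 7, 6, 2] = (0 4)(1 8 6 9 2)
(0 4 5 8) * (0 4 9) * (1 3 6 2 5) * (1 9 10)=(0 10 1 3 6 2 5 8 4 9)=[10, 3, 5, 6, 9, 8, 2, 7, 4, 0, 1]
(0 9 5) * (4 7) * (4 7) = (0 9 5) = [9, 1, 2, 3, 4, 0, 6, 7, 8, 5]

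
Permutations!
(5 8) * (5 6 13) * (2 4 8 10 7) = (2 4 8 6 13 5 10 7) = [0, 1, 4, 3, 8, 10, 13, 2, 6, 9, 7, 11, 12, 5]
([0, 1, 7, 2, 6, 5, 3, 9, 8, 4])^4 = (2 6 9)(3 4 7)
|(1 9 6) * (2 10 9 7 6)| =|(1 7 6)(2 10 9)| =3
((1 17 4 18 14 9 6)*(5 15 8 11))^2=((1 17 4 18 14 9 6)(5 15 8 11))^2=(1 4 14 6 17 18 9)(5 8)(11 15)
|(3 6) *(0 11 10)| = |(0 11 10)(3 6)| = 6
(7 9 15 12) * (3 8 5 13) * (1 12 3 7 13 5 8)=(1 12 13 7 9 15 3)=[0, 12, 2, 1, 4, 5, 6, 9, 8, 15, 10, 11, 13, 7, 14, 3]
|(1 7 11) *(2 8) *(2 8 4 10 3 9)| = |(1 7 11)(2 4 10 3 9)| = 15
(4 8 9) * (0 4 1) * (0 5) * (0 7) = [4, 5, 2, 3, 8, 7, 6, 0, 9, 1] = (0 4 8 9 1 5 7)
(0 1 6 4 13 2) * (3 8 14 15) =[1, 6, 0, 8, 13, 5, 4, 7, 14, 9, 10, 11, 12, 2, 15, 3] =(0 1 6 4 13 2)(3 8 14 15)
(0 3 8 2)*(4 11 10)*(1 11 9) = (0 3 8 2)(1 11 10 4 9) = [3, 11, 0, 8, 9, 5, 6, 7, 2, 1, 4, 10]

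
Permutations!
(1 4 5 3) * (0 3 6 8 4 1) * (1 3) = (0 1 3)(4 5 6 8) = [1, 3, 2, 0, 5, 6, 8, 7, 4]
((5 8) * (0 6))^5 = (0 6)(5 8) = ((0 6)(5 8))^5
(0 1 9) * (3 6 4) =(0 1 9)(3 6 4) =[1, 9, 2, 6, 3, 5, 4, 7, 8, 0]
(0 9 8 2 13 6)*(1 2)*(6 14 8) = (0 9 6)(1 2 13 14 8) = [9, 2, 13, 3, 4, 5, 0, 7, 1, 6, 10, 11, 12, 14, 8]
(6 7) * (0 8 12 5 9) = (0 8 12 5 9)(6 7) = [8, 1, 2, 3, 4, 9, 7, 6, 12, 0, 10, 11, 5]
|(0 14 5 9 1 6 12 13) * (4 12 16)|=|(0 14 5 9 1 6 16 4 12 13)|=10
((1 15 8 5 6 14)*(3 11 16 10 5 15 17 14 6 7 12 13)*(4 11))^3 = ((1 17 14)(3 4 11 16 10 5 7 12 13)(8 15))^3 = (17)(3 16 7)(4 10 12)(5 13 11)(8 15)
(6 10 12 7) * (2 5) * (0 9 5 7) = (0 9 5 2 7 6 10 12) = [9, 1, 7, 3, 4, 2, 10, 6, 8, 5, 12, 11, 0]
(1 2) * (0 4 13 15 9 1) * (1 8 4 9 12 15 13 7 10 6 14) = (0 9 8 4 7 10 6 14 1 2)(12 15) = [9, 2, 0, 3, 7, 5, 14, 10, 4, 8, 6, 11, 15, 13, 1, 12]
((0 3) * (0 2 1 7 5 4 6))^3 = ((0 3 2 1 7 5 4 6))^3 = (0 1 4 3 7 6 2 5)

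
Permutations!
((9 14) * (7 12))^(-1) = (7 12)(9 14)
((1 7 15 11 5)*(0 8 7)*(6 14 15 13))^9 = (0 1 5 11 15 14 6 13 7 8)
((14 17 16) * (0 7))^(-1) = ((0 7)(14 17 16))^(-1) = (0 7)(14 16 17)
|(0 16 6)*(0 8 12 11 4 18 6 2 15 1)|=30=|(0 16 2 15 1)(4 18 6 8 12 11)|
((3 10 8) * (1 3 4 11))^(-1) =(1 11 4 8 10 3)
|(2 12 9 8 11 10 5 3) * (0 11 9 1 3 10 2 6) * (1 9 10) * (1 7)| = 12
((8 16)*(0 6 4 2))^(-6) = (16)(0 4)(2 6)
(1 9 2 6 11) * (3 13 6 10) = (1 9 2 10 3 13 6 11) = [0, 9, 10, 13, 4, 5, 11, 7, 8, 2, 3, 1, 12, 6]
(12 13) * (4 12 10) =[0, 1, 2, 3, 12, 5, 6, 7, 8, 9, 4, 11, 13, 10] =(4 12 13 10)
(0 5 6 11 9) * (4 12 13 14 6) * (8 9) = (0 5 4 12 13 14 6 11 8 9) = [5, 1, 2, 3, 12, 4, 11, 7, 9, 0, 10, 8, 13, 14, 6]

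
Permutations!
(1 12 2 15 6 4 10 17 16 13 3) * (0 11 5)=[11, 12, 15, 1, 10, 0, 4, 7, 8, 9, 17, 5, 2, 3, 14, 6, 13, 16]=(0 11 5)(1 12 2 15 6 4 10 17 16 13 3)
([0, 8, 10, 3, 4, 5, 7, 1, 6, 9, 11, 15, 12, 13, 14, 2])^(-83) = [0, 8, 10, 3, 4, 5, 7, 1, 6, 9, 11, 15, 12, 13, 14, 2]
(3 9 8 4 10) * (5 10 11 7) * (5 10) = [0, 1, 2, 9, 11, 5, 6, 10, 4, 8, 3, 7] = (3 9 8 4 11 7 10)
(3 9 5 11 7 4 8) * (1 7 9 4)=[0, 7, 2, 4, 8, 11, 6, 1, 3, 5, 10, 9]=(1 7)(3 4 8)(5 11 9)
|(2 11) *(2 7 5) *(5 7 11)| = 2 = |(11)(2 5)|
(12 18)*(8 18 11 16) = [0, 1, 2, 3, 4, 5, 6, 7, 18, 9, 10, 16, 11, 13, 14, 15, 8, 17, 12] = (8 18 12 11 16)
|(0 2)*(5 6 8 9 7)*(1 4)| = |(0 2)(1 4)(5 6 8 9 7)| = 10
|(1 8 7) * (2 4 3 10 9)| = 15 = |(1 8 7)(2 4 3 10 9)|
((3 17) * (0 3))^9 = (17)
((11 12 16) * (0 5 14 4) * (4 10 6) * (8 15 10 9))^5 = (0 15 5 10 14 6 9 4 8)(11 16 12)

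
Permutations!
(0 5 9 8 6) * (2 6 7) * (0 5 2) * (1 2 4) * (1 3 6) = [4, 2, 1, 6, 3, 9, 5, 0, 7, 8] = (0 4 3 6 5 9 8 7)(1 2)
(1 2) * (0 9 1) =[9, 2, 0, 3, 4, 5, 6, 7, 8, 1] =(0 9 1 2)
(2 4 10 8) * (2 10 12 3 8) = (2 4 12 3 8 10) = [0, 1, 4, 8, 12, 5, 6, 7, 10, 9, 2, 11, 3]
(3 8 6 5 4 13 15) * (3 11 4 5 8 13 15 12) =[0, 1, 2, 13, 15, 5, 8, 7, 6, 9, 10, 4, 3, 12, 14, 11] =(3 13 12)(4 15 11)(6 8)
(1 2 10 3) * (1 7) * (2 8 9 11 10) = (1 8 9 11 10 3 7) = [0, 8, 2, 7, 4, 5, 6, 1, 9, 11, 3, 10]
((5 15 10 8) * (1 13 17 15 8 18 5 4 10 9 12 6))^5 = (18)(1 12 15 13 6 9 17)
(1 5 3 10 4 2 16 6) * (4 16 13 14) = (1 5 3 10 16 6)(2 13 14 4) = [0, 5, 13, 10, 2, 3, 1, 7, 8, 9, 16, 11, 12, 14, 4, 15, 6]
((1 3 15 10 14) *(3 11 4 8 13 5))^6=(1 3 4 10 13)(5 11 15 8 14)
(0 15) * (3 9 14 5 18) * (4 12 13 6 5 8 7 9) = [15, 1, 2, 4, 12, 18, 5, 9, 7, 14, 10, 11, 13, 6, 8, 0, 16, 17, 3] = (0 15)(3 4 12 13 6 5 18)(7 9 14 8)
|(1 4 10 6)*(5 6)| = 5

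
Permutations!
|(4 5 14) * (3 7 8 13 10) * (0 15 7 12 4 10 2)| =6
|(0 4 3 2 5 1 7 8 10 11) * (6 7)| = 11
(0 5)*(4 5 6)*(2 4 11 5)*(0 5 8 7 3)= (0 6 11 8 7 3)(2 4)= [6, 1, 4, 0, 2, 5, 11, 3, 7, 9, 10, 8]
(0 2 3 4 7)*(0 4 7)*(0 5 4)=(0 2 3 7)(4 5)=[2, 1, 3, 7, 5, 4, 6, 0]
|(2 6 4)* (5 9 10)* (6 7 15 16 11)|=21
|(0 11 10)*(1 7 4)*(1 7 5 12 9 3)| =30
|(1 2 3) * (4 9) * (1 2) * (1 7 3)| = 4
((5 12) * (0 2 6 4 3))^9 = ((0 2 6 4 3)(5 12))^9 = (0 3 4 6 2)(5 12)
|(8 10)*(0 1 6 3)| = |(0 1 6 3)(8 10)| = 4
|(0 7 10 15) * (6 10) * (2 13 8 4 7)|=|(0 2 13 8 4 7 6 10 15)|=9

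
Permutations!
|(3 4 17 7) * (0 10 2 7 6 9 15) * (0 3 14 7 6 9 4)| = 18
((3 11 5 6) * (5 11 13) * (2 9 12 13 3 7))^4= (2 5 9 6 12 7 13)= ((2 9 12 13 5 6 7))^4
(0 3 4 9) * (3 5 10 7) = [5, 1, 2, 4, 9, 10, 6, 3, 8, 0, 7] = (0 5 10 7 3 4 9)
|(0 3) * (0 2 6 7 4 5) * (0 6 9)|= 4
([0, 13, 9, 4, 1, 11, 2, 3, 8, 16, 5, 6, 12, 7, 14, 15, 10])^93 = (1 3 13 4 7)(2 16 5 6 9 10 11)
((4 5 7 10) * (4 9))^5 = ((4 5 7 10 9))^5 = (10)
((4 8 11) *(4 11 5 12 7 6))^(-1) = (4 6 7 12 5 8) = ((4 8 5 12 7 6))^(-1)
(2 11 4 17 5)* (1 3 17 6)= (1 3 17 5 2 11 4 6)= [0, 3, 11, 17, 6, 2, 1, 7, 8, 9, 10, 4, 12, 13, 14, 15, 16, 5]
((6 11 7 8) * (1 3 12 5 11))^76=(1 11)(3 7)(5 6)(8 12)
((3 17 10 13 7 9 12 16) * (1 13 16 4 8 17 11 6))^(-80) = ((1 13 7 9 12 4 8 17 10 16 3 11 6))^(-80) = (1 11 16 17 4 9 13 6 3 10 8 12 7)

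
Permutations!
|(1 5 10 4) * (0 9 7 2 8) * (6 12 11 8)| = |(0 9 7 2 6 12 11 8)(1 5 10 4)| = 8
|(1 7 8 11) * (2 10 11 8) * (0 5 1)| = 7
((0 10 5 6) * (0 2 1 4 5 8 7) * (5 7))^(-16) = ((0 10 8 5 6 2 1 4 7))^(-16) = (0 8 6 1 7 10 5 2 4)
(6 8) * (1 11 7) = (1 11 7)(6 8) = [0, 11, 2, 3, 4, 5, 8, 1, 6, 9, 10, 7]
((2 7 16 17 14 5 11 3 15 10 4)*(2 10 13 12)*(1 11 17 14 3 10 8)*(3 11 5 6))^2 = (1 17 10 8 5 11 4)(2 16 6 15 12 7 14 3 13)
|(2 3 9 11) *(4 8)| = 4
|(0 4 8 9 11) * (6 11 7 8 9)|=7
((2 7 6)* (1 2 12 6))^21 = ((1 2 7)(6 12))^21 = (6 12)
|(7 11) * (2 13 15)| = 6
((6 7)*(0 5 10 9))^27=(0 9 10 5)(6 7)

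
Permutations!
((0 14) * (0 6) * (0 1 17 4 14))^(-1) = ((1 17 4 14 6))^(-1) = (1 6 14 4 17)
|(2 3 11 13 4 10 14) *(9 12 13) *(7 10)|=10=|(2 3 11 9 12 13 4 7 10 14)|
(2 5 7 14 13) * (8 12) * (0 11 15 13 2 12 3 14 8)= (0 11 15 13 12)(2 5 7 8 3 14)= [11, 1, 5, 14, 4, 7, 6, 8, 3, 9, 10, 15, 0, 12, 2, 13]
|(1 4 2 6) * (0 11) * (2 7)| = |(0 11)(1 4 7 2 6)| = 10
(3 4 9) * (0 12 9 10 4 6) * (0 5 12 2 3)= (0 2 3 6 5 12 9)(4 10)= [2, 1, 3, 6, 10, 12, 5, 7, 8, 0, 4, 11, 9]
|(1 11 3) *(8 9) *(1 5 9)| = 6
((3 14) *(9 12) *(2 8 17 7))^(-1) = ((2 8 17 7)(3 14)(9 12))^(-1) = (2 7 17 8)(3 14)(9 12)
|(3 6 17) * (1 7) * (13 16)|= |(1 7)(3 6 17)(13 16)|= 6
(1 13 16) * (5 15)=(1 13 16)(5 15)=[0, 13, 2, 3, 4, 15, 6, 7, 8, 9, 10, 11, 12, 16, 14, 5, 1]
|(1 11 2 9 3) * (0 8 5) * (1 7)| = 6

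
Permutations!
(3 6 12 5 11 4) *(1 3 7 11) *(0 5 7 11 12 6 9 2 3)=(0 5 1)(2 3 9)(4 11)(7 12)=[5, 0, 3, 9, 11, 1, 6, 12, 8, 2, 10, 4, 7]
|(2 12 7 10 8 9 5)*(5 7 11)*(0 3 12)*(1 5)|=|(0 3 12 11 1 5 2)(7 10 8 9)|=28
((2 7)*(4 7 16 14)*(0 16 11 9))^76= ((0 16 14 4 7 2 11 9))^76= (0 7)(2 16)(4 9)(11 14)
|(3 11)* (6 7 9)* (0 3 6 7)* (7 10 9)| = 4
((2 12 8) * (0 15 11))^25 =(0 15 11)(2 12 8)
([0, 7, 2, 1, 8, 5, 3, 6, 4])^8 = [0, 1, 2, 3, 4, 5, 6, 7, 8]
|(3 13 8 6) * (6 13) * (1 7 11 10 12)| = |(1 7 11 10 12)(3 6)(8 13)| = 10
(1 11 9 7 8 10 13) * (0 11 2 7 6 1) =(0 11 9 6 1 2 7 8 10 13) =[11, 2, 7, 3, 4, 5, 1, 8, 10, 6, 13, 9, 12, 0]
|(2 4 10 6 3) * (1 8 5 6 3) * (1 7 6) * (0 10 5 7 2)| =21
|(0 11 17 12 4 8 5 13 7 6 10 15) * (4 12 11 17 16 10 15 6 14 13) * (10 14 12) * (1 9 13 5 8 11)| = |(0 17 1 9 13 7 12 10 6 15)(4 11 16 14 5)| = 10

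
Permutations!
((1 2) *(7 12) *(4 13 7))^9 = (1 2)(4 13 7 12)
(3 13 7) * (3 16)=(3 13 7 16)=[0, 1, 2, 13, 4, 5, 6, 16, 8, 9, 10, 11, 12, 7, 14, 15, 3]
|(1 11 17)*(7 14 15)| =3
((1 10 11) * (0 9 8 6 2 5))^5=(0 5 2 6 8 9)(1 11 10)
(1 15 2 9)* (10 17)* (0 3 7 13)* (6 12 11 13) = (0 3 7 6 12 11 13)(1 15 2 9)(10 17) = [3, 15, 9, 7, 4, 5, 12, 6, 8, 1, 17, 13, 11, 0, 14, 2, 16, 10]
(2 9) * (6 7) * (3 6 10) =[0, 1, 9, 6, 4, 5, 7, 10, 8, 2, 3] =(2 9)(3 6 7 10)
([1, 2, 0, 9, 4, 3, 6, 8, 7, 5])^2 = [2, 0, 1, 5, 4, 9, 6, 7, 8, 3]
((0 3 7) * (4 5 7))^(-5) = ((0 3 4 5 7))^(-5) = (7)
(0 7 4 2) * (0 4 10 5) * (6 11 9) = (0 7 10 5)(2 4)(6 11 9) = [7, 1, 4, 3, 2, 0, 11, 10, 8, 6, 5, 9]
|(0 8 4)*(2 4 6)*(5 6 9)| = |(0 8 9 5 6 2 4)| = 7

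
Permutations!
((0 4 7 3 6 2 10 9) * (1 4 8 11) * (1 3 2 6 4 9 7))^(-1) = ((0 8 11 3 4 1 9)(2 10 7))^(-1) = (0 9 1 4 3 11 8)(2 7 10)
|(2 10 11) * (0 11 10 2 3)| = |(0 11 3)| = 3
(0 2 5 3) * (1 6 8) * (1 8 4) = (8)(0 2 5 3)(1 6 4) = [2, 6, 5, 0, 1, 3, 4, 7, 8]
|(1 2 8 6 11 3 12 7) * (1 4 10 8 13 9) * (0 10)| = 36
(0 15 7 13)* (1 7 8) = [15, 7, 2, 3, 4, 5, 6, 13, 1, 9, 10, 11, 12, 0, 14, 8] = (0 15 8 1 7 13)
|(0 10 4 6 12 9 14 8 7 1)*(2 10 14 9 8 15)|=|(0 14 15 2 10 4 6 12 8 7 1)|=11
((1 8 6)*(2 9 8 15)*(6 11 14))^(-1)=((1 15 2 9 8 11 14 6))^(-1)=(1 6 14 11 8 9 2 15)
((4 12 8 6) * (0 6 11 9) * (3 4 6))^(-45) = (0 8 3 11 4 9 12)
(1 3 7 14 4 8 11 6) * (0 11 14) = [11, 3, 2, 7, 8, 5, 1, 0, 14, 9, 10, 6, 12, 13, 4] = (0 11 6 1 3 7)(4 8 14)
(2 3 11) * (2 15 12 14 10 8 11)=(2 3)(8 11 15 12 14 10)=[0, 1, 3, 2, 4, 5, 6, 7, 11, 9, 8, 15, 14, 13, 10, 12]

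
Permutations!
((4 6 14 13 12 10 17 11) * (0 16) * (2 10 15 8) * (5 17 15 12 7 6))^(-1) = (0 16)(2 8 15 10)(4 11 17 5)(6 7 13 14)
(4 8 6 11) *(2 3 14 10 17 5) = (2 3 14 10 17 5)(4 8 6 11) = [0, 1, 3, 14, 8, 2, 11, 7, 6, 9, 17, 4, 12, 13, 10, 15, 16, 5]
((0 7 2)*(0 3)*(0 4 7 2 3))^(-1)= ((0 2)(3 4 7))^(-1)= (0 2)(3 7 4)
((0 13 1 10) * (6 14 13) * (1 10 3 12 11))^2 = ((0 6 14 13 10)(1 3 12 11))^2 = (0 14 10 6 13)(1 12)(3 11)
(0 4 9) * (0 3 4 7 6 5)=(0 7 6 5)(3 4 9)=[7, 1, 2, 4, 9, 0, 5, 6, 8, 3]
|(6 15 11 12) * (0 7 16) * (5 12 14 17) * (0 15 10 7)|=10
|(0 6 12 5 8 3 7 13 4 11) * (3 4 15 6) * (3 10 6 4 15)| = |(0 10 6 12 5 8 15 4 11)(3 7 13)| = 9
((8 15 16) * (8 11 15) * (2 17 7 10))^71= ((2 17 7 10)(11 15 16))^71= (2 10 7 17)(11 16 15)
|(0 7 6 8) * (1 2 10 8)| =|(0 7 6 1 2 10 8)| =7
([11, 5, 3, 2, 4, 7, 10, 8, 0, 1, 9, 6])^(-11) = (0 7 1 10 11 8 5 9 6)(2 3)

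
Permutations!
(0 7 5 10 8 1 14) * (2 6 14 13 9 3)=[7, 13, 6, 2, 4, 10, 14, 5, 1, 3, 8, 11, 12, 9, 0]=(0 7 5 10 8 1 13 9 3 2 6 14)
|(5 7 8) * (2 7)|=4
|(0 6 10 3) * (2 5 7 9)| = |(0 6 10 3)(2 5 7 9)| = 4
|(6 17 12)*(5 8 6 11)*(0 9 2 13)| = 12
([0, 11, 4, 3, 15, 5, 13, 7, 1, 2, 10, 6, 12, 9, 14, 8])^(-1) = (1 8 15 4 2 9 13 6 11)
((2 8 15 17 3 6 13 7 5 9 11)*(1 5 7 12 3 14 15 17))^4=(1 2 15 11 14 9 17 5 8)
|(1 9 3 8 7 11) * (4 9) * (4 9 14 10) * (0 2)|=|(0 2)(1 9 3 8 7 11)(4 14 10)|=6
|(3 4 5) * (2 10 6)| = 3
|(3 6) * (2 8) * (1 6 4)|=4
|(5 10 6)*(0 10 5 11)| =4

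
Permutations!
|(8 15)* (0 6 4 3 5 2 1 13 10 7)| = |(0 6 4 3 5 2 1 13 10 7)(8 15)| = 10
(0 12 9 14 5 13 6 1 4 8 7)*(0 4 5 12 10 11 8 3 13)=(0 10 11 8 7 4 3 13 6 1 5)(9 14 12)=[10, 5, 2, 13, 3, 0, 1, 4, 7, 14, 11, 8, 9, 6, 12]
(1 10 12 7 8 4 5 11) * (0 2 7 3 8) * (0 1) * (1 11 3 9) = (0 2 7 11)(1 10 12 9)(3 8 4 5) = [2, 10, 7, 8, 5, 3, 6, 11, 4, 1, 12, 0, 9]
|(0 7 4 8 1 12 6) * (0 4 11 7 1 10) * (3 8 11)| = 10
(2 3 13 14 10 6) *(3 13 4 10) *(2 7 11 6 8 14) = (2 13)(3 4 10 8 14)(6 7 11) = [0, 1, 13, 4, 10, 5, 7, 11, 14, 9, 8, 6, 12, 2, 3]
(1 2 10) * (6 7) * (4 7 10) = (1 2 4 7 6 10) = [0, 2, 4, 3, 7, 5, 10, 6, 8, 9, 1]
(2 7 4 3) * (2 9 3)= (2 7 4)(3 9)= [0, 1, 7, 9, 2, 5, 6, 4, 8, 3]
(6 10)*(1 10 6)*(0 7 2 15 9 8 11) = [7, 10, 15, 3, 4, 5, 6, 2, 11, 8, 1, 0, 12, 13, 14, 9] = (0 7 2 15 9 8 11)(1 10)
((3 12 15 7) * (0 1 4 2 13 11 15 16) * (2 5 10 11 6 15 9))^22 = (0 2 16 9 12 11 3 10 7 5 15 4 6 1 13)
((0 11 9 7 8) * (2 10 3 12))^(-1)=(0 8 7 9 11)(2 12 3 10)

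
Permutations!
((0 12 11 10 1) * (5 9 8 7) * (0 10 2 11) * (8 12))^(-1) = ((0 8 7 5 9 12)(1 10)(2 11))^(-1) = (0 12 9 5 7 8)(1 10)(2 11)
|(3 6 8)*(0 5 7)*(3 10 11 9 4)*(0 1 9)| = 11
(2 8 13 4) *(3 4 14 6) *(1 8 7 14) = (1 8 13)(2 7 14 6 3 4) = [0, 8, 7, 4, 2, 5, 3, 14, 13, 9, 10, 11, 12, 1, 6]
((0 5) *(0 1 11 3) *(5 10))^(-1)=(0 3 11 1 5 10)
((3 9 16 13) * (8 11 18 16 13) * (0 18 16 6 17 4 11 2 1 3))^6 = ((0 18 6 17 4 11 16 8 2 1 3 9 13))^6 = (0 16 13 11 9 4 3 17 1 6 2 18 8)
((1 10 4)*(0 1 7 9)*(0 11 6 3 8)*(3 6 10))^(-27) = ((0 1 3 8)(4 7 9 11 10))^(-27) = (0 1 3 8)(4 11 7 10 9)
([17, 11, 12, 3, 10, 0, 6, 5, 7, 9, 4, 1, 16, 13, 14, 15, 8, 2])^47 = (0 5 7 8 16 12 2 17)(1 11)(4 10)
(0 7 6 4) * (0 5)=(0 7 6 4 5)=[7, 1, 2, 3, 5, 0, 4, 6]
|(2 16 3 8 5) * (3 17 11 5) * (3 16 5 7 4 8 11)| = |(2 5)(3 11 7 4 8 16 17)| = 14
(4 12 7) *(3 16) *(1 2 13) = (1 2 13)(3 16)(4 12 7) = [0, 2, 13, 16, 12, 5, 6, 4, 8, 9, 10, 11, 7, 1, 14, 15, 3]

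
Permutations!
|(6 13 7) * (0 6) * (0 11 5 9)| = 7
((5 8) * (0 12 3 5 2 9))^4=(0 8 12 2 3 9 5)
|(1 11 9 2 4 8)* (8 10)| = |(1 11 9 2 4 10 8)| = 7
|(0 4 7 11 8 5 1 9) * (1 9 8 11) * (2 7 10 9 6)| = 12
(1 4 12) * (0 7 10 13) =(0 7 10 13)(1 4 12) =[7, 4, 2, 3, 12, 5, 6, 10, 8, 9, 13, 11, 1, 0]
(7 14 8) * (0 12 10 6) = [12, 1, 2, 3, 4, 5, 0, 14, 7, 9, 6, 11, 10, 13, 8] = (0 12 10 6)(7 14 8)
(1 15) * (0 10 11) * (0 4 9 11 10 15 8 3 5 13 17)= (0 15 1 8 3 5 13 17)(4 9 11)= [15, 8, 2, 5, 9, 13, 6, 7, 3, 11, 10, 4, 12, 17, 14, 1, 16, 0]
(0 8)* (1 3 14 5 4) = (0 8)(1 3 14 5 4) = [8, 3, 2, 14, 1, 4, 6, 7, 0, 9, 10, 11, 12, 13, 5]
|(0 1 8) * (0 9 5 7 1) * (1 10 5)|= 3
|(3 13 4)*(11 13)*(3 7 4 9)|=|(3 11 13 9)(4 7)|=4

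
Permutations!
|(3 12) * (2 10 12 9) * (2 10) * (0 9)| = 5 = |(0 9 10 12 3)|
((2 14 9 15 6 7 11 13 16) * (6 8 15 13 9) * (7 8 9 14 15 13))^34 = (2 11 13 9 6)(7 8 15 14 16) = ((2 15 9 7 11 14 6 8 13 16))^34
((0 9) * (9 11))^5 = (0 9 11)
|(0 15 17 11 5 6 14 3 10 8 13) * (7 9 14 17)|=|(0 15 7 9 14 3 10 8 13)(5 6 17 11)|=36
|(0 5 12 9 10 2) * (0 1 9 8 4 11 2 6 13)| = 12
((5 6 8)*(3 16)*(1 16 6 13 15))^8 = (16)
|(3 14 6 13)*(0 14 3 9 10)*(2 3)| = 6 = |(0 14 6 13 9 10)(2 3)|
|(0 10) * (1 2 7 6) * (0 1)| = 6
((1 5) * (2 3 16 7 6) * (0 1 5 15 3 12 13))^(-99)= (0 1 15 3 16 7 6 2 12 13)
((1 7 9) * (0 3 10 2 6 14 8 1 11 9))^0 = (14) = ((0 3 10 2 6 14 8 1 7)(9 11))^0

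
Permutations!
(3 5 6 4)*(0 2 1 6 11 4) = [2, 6, 1, 5, 3, 11, 0, 7, 8, 9, 10, 4] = (0 2 1 6)(3 5 11 4)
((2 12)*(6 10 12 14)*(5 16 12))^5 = ((2 14 6 10 5 16 12))^5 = (2 16 10 14 12 5 6)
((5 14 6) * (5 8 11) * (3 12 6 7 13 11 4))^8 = (3 8 12 4 6)(5 13 14 11 7)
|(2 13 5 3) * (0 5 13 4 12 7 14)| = |(0 5 3 2 4 12 7 14)| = 8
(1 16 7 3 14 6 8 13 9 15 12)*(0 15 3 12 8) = (0 15 8 13 9 3 14 6)(1 16 7 12) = [15, 16, 2, 14, 4, 5, 0, 12, 13, 3, 10, 11, 1, 9, 6, 8, 7]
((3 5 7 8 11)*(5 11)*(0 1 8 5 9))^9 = ((0 1 8 9)(3 11)(5 7))^9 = (0 1 8 9)(3 11)(5 7)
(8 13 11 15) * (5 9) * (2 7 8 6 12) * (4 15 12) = (2 7 8 13 11 12)(4 15 6)(5 9) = [0, 1, 7, 3, 15, 9, 4, 8, 13, 5, 10, 12, 2, 11, 14, 6]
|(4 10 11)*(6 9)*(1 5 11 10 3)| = 10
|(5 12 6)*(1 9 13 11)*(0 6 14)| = |(0 6 5 12 14)(1 9 13 11)| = 20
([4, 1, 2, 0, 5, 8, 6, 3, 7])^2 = (0 5 7)(3 4 8)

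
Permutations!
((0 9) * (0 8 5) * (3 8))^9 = (0 5 8 3 9)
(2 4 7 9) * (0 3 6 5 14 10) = (0 3 6 5 14 10)(2 4 7 9) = [3, 1, 4, 6, 7, 14, 5, 9, 8, 2, 0, 11, 12, 13, 10]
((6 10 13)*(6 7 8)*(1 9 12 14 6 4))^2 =(1 12 6 13 8)(4 9 14 10 7) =((1 9 12 14 6 10 13 7 8 4))^2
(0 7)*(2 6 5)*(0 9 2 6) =(0 7 9 2)(5 6) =[7, 1, 0, 3, 4, 6, 5, 9, 8, 2]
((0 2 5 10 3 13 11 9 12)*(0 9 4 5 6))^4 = ((0 2 6)(3 13 11 4 5 10)(9 12))^4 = (0 2 6)(3 5 11)(4 13 10)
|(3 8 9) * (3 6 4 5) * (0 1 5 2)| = 9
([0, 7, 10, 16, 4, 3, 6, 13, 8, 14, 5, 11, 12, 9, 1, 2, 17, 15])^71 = [0, 7, 10, 16, 4, 3, 6, 13, 8, 14, 5, 11, 12, 9, 1, 2, 17, 15]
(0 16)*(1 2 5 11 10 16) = (0 1 2 5 11 10 16) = [1, 2, 5, 3, 4, 11, 6, 7, 8, 9, 16, 10, 12, 13, 14, 15, 0]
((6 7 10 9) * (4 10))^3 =((4 10 9 6 7))^3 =(4 6 10 7 9)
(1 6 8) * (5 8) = (1 6 5 8) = [0, 6, 2, 3, 4, 8, 5, 7, 1]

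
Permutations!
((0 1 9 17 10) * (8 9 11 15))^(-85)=(0 15 17 1 8 10 11 9)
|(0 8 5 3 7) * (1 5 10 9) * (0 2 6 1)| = 12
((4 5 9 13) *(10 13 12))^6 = ((4 5 9 12 10 13))^6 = (13)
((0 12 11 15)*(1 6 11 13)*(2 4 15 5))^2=(0 13 6 5 4)(1 11 2 15 12)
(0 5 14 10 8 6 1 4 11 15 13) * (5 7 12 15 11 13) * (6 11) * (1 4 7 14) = (0 14 10 8 11 6 4 13)(1 7 12 15 5) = [14, 7, 2, 3, 13, 1, 4, 12, 11, 9, 8, 6, 15, 0, 10, 5]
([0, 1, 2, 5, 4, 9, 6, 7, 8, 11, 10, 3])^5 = (3 5 9 11)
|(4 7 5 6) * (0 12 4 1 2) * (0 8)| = |(0 12 4 7 5 6 1 2 8)| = 9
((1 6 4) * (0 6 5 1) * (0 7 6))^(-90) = ((1 5)(4 7 6))^(-90) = (7)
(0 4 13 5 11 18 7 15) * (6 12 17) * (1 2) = (0 4 13 5 11 18 7 15)(1 2)(6 12 17) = [4, 2, 1, 3, 13, 11, 12, 15, 8, 9, 10, 18, 17, 5, 14, 0, 16, 6, 7]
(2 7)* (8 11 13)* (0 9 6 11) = (0 9 6 11 13 8)(2 7) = [9, 1, 7, 3, 4, 5, 11, 2, 0, 6, 10, 13, 12, 8]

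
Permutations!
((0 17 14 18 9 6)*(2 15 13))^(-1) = (0 6 9 18 14 17)(2 13 15)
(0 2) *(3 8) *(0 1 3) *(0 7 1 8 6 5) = (0 2 8 7 1 3 6 5) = [2, 3, 8, 6, 4, 0, 5, 1, 7]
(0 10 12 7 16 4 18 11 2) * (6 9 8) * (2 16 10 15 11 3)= (0 15 11 16 4 18 3 2)(6 9 8)(7 10 12)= [15, 1, 0, 2, 18, 5, 9, 10, 6, 8, 12, 16, 7, 13, 14, 11, 4, 17, 3]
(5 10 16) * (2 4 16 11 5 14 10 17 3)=(2 4 16 14 10 11 5 17 3)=[0, 1, 4, 2, 16, 17, 6, 7, 8, 9, 11, 5, 12, 13, 10, 15, 14, 3]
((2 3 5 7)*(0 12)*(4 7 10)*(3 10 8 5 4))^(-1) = (0 12)(2 7 4 3 10)(5 8)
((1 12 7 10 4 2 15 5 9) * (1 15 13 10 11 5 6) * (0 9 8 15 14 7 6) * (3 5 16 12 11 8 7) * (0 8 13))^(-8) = (0 14 5 13 4)(1 16 6 11 12)(2 9 3 7 10) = ((0 9 14 3 5 7 13 10 4 2)(1 11 16 12 6)(8 15))^(-8)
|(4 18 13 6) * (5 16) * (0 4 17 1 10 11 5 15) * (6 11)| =8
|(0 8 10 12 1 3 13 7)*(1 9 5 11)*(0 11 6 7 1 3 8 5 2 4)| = 14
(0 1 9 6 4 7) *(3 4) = (0 1 9 6 3 4 7) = [1, 9, 2, 4, 7, 5, 3, 0, 8, 6]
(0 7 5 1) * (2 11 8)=(0 7 5 1)(2 11 8)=[7, 0, 11, 3, 4, 1, 6, 5, 2, 9, 10, 8]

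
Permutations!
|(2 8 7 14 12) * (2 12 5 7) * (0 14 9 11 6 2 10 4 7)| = |(0 14 5)(2 8 10 4 7 9 11 6)| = 24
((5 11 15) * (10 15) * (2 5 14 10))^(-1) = (2 11 5)(10 14 15)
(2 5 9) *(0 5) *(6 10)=(0 5 9 2)(6 10)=[5, 1, 0, 3, 4, 9, 10, 7, 8, 2, 6]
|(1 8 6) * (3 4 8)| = 5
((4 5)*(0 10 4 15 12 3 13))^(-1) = ((0 10 4 5 15 12 3 13))^(-1) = (0 13 3 12 15 5 4 10)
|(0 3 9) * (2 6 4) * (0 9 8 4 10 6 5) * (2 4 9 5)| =10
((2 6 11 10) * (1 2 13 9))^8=(1 2 6 11 10 13 9)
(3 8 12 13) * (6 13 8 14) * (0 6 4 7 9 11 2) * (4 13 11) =(0 6 11 2)(3 14 13)(4 7 9)(8 12) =[6, 1, 0, 14, 7, 5, 11, 9, 12, 4, 10, 2, 8, 3, 13]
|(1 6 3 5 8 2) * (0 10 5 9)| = 9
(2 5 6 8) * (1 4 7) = (1 4 7)(2 5 6 8) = [0, 4, 5, 3, 7, 6, 8, 1, 2]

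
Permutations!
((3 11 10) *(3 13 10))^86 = (13) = ((3 11)(10 13))^86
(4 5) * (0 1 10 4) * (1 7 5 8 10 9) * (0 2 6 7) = [0, 9, 6, 3, 8, 2, 7, 5, 10, 1, 4] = (1 9)(2 6 7 5)(4 8 10)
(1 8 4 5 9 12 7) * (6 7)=(1 8 4 5 9 12 6 7)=[0, 8, 2, 3, 5, 9, 7, 1, 4, 12, 10, 11, 6]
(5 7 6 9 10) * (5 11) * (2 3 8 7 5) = (2 3 8 7 6 9 10 11) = [0, 1, 3, 8, 4, 5, 9, 6, 7, 10, 11, 2]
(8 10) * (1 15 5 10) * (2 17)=[0, 15, 17, 3, 4, 10, 6, 7, 1, 9, 8, 11, 12, 13, 14, 5, 16, 2]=(1 15 5 10 8)(2 17)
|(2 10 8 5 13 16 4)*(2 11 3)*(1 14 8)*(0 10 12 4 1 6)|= |(0 10 6)(1 14 8 5 13 16)(2 12 4 11 3)|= 30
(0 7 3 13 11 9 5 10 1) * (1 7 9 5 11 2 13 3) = (0 9 11 5 10 7 1)(2 13) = [9, 0, 13, 3, 4, 10, 6, 1, 8, 11, 7, 5, 12, 2]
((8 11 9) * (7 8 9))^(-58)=(7 11 8)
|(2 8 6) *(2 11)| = |(2 8 6 11)| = 4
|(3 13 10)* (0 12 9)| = 3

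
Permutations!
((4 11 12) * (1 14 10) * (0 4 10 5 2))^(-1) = ((0 4 11 12 10 1 14 5 2))^(-1) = (0 2 5 14 1 10 12 11 4)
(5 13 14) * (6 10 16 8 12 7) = (5 13 14)(6 10 16 8 12 7) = [0, 1, 2, 3, 4, 13, 10, 6, 12, 9, 16, 11, 7, 14, 5, 15, 8]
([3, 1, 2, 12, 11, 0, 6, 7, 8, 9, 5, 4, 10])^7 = [12, 1, 2, 10, 11, 3, 6, 7, 8, 9, 0, 4, 5]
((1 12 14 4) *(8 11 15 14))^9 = (1 8 15 4 12 11 14)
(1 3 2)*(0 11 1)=[11, 3, 0, 2, 4, 5, 6, 7, 8, 9, 10, 1]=(0 11 1 3 2)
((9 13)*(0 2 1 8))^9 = (0 2 1 8)(9 13)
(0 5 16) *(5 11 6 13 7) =(0 11 6 13 7 5 16) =[11, 1, 2, 3, 4, 16, 13, 5, 8, 9, 10, 6, 12, 7, 14, 15, 0]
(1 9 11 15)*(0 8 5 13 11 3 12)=(0 8 5 13 11 15 1 9 3 12)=[8, 9, 2, 12, 4, 13, 6, 7, 5, 3, 10, 15, 0, 11, 14, 1]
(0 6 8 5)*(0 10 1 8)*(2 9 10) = (0 6)(1 8 5 2 9 10) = [6, 8, 9, 3, 4, 2, 0, 7, 5, 10, 1]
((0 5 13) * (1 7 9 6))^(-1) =(0 13 5)(1 6 9 7)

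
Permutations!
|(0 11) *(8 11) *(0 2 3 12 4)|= 7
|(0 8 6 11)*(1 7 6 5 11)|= 12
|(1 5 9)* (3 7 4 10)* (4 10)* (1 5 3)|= |(1 3 7 10)(5 9)|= 4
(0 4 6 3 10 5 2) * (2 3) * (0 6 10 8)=[4, 1, 6, 8, 10, 3, 2, 7, 0, 9, 5]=(0 4 10 5 3 8)(2 6)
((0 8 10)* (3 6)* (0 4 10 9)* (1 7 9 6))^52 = ((0 8 6 3 1 7 9)(4 10))^52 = (10)(0 3 9 6 7 8 1)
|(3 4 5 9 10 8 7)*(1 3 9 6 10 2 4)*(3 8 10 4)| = 6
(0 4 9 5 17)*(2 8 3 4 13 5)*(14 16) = (0 13 5 17)(2 8 3 4 9)(14 16) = [13, 1, 8, 4, 9, 17, 6, 7, 3, 2, 10, 11, 12, 5, 16, 15, 14, 0]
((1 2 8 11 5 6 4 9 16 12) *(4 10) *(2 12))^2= ((1 12)(2 8 11 5 6 10 4 9 16))^2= (2 11 6 4 16 8 5 10 9)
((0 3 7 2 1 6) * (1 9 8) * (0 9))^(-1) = (0 2 7 3)(1 8 9 6)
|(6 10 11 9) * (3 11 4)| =|(3 11 9 6 10 4)| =6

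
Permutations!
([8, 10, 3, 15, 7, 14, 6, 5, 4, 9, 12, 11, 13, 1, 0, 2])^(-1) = [14, 13, 15, 2, 8, 7, 6, 4, 0, 9, 1, 11, 10, 12, 5, 3]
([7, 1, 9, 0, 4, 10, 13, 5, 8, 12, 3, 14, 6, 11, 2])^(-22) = [10, 1, 14, 5, 4, 0, 12, 3, 8, 2, 7, 13, 9, 6, 11]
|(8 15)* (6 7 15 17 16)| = 6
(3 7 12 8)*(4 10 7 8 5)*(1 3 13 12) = (1 3 8 13 12 5 4 10 7) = [0, 3, 2, 8, 10, 4, 6, 1, 13, 9, 7, 11, 5, 12]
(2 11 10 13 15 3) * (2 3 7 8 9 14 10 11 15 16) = (2 15 7 8 9 14 10 13 16) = [0, 1, 15, 3, 4, 5, 6, 8, 9, 14, 13, 11, 12, 16, 10, 7, 2]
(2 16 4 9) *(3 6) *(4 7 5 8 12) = (2 16 7 5 8 12 4 9)(3 6) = [0, 1, 16, 6, 9, 8, 3, 5, 12, 2, 10, 11, 4, 13, 14, 15, 7]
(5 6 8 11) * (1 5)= (1 5 6 8 11)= [0, 5, 2, 3, 4, 6, 8, 7, 11, 9, 10, 1]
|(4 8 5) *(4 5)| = 2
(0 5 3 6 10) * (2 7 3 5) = (0 2 7 3 6 10) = [2, 1, 7, 6, 4, 5, 10, 3, 8, 9, 0]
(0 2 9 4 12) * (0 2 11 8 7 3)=[11, 1, 9, 0, 12, 5, 6, 3, 7, 4, 10, 8, 2]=(0 11 8 7 3)(2 9 4 12)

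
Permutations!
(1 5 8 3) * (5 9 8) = (1 9 8 3) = [0, 9, 2, 1, 4, 5, 6, 7, 3, 8]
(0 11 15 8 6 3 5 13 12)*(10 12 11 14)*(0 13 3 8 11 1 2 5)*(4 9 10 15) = (0 14 15 11 4 9 10 12 13 1 2 5 3)(6 8) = [14, 2, 5, 0, 9, 3, 8, 7, 6, 10, 12, 4, 13, 1, 15, 11]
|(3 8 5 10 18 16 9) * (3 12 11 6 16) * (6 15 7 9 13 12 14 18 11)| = |(3 8 5 10 11 15 7 9 14 18)(6 16 13 12)| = 20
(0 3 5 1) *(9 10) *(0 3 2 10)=(0 2 10 9)(1 3 5)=[2, 3, 10, 5, 4, 1, 6, 7, 8, 0, 9]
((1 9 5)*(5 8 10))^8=(1 10 9 5 8)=((1 9 8 10 5))^8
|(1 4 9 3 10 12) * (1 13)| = |(1 4 9 3 10 12 13)| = 7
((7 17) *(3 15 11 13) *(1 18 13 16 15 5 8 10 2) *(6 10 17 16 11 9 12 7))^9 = ((1 18 13 3 5 8 17 6 10 2)(7 16 15 9 12))^9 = (1 2 10 6 17 8 5 3 13 18)(7 12 9 15 16)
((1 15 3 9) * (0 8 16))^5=((0 8 16)(1 15 3 9))^5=(0 16 8)(1 15 3 9)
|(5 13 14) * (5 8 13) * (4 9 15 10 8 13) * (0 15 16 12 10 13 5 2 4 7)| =13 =|(0 15 13 14 5 2 4 9 16 12 10 8 7)|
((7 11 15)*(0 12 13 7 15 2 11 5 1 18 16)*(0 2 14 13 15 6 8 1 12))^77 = ((1 18 16 2 11 14 13 7 5 12 15 6 8))^77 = (1 8 6 15 12 5 7 13 14 11 2 16 18)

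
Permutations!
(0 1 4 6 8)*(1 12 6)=(0 12 6 8)(1 4)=[12, 4, 2, 3, 1, 5, 8, 7, 0, 9, 10, 11, 6]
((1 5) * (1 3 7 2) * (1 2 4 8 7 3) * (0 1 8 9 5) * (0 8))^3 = (0 7 5 8 9 1 4)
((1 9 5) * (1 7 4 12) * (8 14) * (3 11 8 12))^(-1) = ((1 9 5 7 4 3 11 8 14 12))^(-1) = (1 12 14 8 11 3 4 7 5 9)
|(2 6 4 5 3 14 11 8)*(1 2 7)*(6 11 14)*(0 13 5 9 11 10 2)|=|(14)(0 13 5 3 6 4 9 11 8 7 1)(2 10)|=22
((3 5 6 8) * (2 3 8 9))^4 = (2 9 6 5 3) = ((2 3 5 6 9))^4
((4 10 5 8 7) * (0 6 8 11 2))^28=(0 6 8 7 4 10 5 11 2)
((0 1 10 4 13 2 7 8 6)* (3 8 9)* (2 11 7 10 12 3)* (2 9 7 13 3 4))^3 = ((0 1 12 4 3 8 6)(2 10)(11 13))^3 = (0 4 6 12 8 1 3)(2 10)(11 13)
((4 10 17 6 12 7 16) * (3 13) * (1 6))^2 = (1 12 16 10)(4 17 6 7)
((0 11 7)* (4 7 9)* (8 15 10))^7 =(0 9 7 11 4)(8 15 10)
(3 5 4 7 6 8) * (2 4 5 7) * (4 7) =[0, 1, 7, 4, 2, 5, 8, 6, 3] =(2 7 6 8 3 4)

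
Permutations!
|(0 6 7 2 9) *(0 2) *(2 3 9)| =|(0 6 7)(3 9)| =6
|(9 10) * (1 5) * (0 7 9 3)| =10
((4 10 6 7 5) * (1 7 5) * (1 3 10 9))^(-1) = ((1 7 3 10 6 5 4 9))^(-1) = (1 9 4 5 6 10 3 7)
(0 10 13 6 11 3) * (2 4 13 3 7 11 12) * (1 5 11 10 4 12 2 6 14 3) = (0 4 13 14 3)(1 5 11 7 10)(2 12 6) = [4, 5, 12, 0, 13, 11, 2, 10, 8, 9, 1, 7, 6, 14, 3]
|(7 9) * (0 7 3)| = |(0 7 9 3)| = 4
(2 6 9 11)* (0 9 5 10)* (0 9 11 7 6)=(0 11 2)(5 10 9 7 6)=[11, 1, 0, 3, 4, 10, 5, 6, 8, 7, 9, 2]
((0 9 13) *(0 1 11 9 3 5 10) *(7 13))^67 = ((0 3 5 10)(1 11 9 7 13))^67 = (0 10 5 3)(1 9 13 11 7)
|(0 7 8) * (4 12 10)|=3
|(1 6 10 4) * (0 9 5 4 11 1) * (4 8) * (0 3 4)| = |(0 9 5 8)(1 6 10 11)(3 4)| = 4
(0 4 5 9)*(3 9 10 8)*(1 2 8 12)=(0 4 5 10 12 1 2 8 3 9)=[4, 2, 8, 9, 5, 10, 6, 7, 3, 0, 12, 11, 1]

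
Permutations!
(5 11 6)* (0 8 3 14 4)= (0 8 3 14 4)(5 11 6)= [8, 1, 2, 14, 0, 11, 5, 7, 3, 9, 10, 6, 12, 13, 4]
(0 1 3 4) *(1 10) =(0 10 1 3 4) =[10, 3, 2, 4, 0, 5, 6, 7, 8, 9, 1]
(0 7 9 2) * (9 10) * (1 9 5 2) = (0 7 10 5 2)(1 9) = [7, 9, 0, 3, 4, 2, 6, 10, 8, 1, 5]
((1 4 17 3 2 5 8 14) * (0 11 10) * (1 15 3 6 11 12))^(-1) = (0 10 11 6 17 4 1 12)(2 3 15 14 8 5) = ((0 12 1 4 17 6 11 10)(2 5 8 14 15 3))^(-1)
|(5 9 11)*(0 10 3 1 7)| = |(0 10 3 1 7)(5 9 11)| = 15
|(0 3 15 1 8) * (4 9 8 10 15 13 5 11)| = 24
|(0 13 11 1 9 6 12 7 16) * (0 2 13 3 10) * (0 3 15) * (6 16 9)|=|(0 15)(1 6 12 7 9 16 2 13 11)(3 10)|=18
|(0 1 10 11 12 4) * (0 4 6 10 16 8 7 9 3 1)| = |(1 16 8 7 9 3)(6 10 11 12)| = 12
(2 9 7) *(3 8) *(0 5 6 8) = (0 5 6 8 3)(2 9 7) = [5, 1, 9, 0, 4, 6, 8, 2, 3, 7]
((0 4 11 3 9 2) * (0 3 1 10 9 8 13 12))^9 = ((0 4 11 1 10 9 2 3 8 13 12))^9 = (0 13 3 9 1 4 12 8 2 10 11)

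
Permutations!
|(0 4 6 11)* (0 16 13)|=|(0 4 6 11 16 13)|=6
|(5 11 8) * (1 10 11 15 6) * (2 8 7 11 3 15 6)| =8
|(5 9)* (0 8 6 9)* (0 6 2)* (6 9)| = 6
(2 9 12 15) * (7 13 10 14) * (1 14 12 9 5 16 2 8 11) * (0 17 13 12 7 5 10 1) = (0 17 13 1 14 5 16 2 10 7 12 15 8 11) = [17, 14, 10, 3, 4, 16, 6, 12, 11, 9, 7, 0, 15, 1, 5, 8, 2, 13]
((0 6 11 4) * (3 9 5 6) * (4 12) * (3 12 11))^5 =(0 4 12)(3 9 5 6) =((0 12 4)(3 9 5 6))^5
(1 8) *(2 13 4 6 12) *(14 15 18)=[0, 8, 13, 3, 6, 5, 12, 7, 1, 9, 10, 11, 2, 4, 15, 18, 16, 17, 14]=(1 8)(2 13 4 6 12)(14 15 18)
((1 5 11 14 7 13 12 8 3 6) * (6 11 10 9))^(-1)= (1 6 9 10 5)(3 8 12 13 7 14 11)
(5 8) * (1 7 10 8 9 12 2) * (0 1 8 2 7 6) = (0 1 6)(2 8 5 9 12 7 10) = [1, 6, 8, 3, 4, 9, 0, 10, 5, 12, 2, 11, 7]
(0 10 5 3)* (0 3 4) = (0 10 5 4) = [10, 1, 2, 3, 0, 4, 6, 7, 8, 9, 5]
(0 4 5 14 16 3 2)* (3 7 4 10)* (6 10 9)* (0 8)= (0 9 6 10 3 2 8)(4 5 14 16 7)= [9, 1, 8, 2, 5, 14, 10, 4, 0, 6, 3, 11, 12, 13, 16, 15, 7]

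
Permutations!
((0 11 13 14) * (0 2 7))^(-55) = ((0 11 13 14 2 7))^(-55) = (0 7 2 14 13 11)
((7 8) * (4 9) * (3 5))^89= ((3 5)(4 9)(7 8))^89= (3 5)(4 9)(7 8)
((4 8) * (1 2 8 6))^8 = ((1 2 8 4 6))^8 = (1 4 2 6 8)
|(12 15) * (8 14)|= 2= |(8 14)(12 15)|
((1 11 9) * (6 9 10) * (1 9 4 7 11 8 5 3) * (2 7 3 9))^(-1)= ((1 8 5 9 2 7 11 10 6 4 3))^(-1)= (1 3 4 6 10 11 7 2 9 5 8)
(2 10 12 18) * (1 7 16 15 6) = [0, 7, 10, 3, 4, 5, 1, 16, 8, 9, 12, 11, 18, 13, 14, 6, 15, 17, 2] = (1 7 16 15 6)(2 10 12 18)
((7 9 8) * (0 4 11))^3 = ((0 4 11)(7 9 8))^3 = (11)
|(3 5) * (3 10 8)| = 4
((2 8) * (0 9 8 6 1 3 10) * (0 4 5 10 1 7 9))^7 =(1 3)(2 7 8 6 9)(4 5 10)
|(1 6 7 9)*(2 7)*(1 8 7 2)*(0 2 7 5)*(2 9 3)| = 12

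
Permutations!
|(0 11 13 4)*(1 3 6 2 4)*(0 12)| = 9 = |(0 11 13 1 3 6 2 4 12)|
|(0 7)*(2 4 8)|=|(0 7)(2 4 8)|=6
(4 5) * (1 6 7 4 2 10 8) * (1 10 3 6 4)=(1 4 5 2 3 6 7)(8 10)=[0, 4, 3, 6, 5, 2, 7, 1, 10, 9, 8]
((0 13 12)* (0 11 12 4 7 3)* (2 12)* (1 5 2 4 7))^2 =(0 7)(1 2 11)(3 13)(4 5 12)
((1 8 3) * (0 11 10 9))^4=(11)(1 8 3)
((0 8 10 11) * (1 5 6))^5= (0 8 10 11)(1 6 5)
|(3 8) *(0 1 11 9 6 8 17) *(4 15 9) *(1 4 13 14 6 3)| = |(0 4 15 9 3 17)(1 11 13 14 6 8)| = 6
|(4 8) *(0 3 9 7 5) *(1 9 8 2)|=|(0 3 8 4 2 1 9 7 5)|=9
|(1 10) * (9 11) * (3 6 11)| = |(1 10)(3 6 11 9)| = 4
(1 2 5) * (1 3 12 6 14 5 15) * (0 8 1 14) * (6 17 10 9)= (0 8 1 2 15 14 5 3 12 17 10 9 6)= [8, 2, 15, 12, 4, 3, 0, 7, 1, 6, 9, 11, 17, 13, 5, 14, 16, 10]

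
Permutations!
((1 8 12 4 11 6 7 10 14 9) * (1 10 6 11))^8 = (9 14 10)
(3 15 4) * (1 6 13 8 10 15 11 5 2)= (1 6 13 8 10 15 4 3 11 5 2)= [0, 6, 1, 11, 3, 2, 13, 7, 10, 9, 15, 5, 12, 8, 14, 4]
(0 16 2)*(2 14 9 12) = [16, 1, 0, 3, 4, 5, 6, 7, 8, 12, 10, 11, 2, 13, 9, 15, 14] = (0 16 14 9 12 2)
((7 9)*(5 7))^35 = (5 9 7)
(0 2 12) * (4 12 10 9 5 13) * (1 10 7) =(0 2 7 1 10 9 5 13 4 12) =[2, 10, 7, 3, 12, 13, 6, 1, 8, 5, 9, 11, 0, 4]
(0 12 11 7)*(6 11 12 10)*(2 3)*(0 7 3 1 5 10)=(12)(1 5 10 6 11 3 2)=[0, 5, 1, 2, 4, 10, 11, 7, 8, 9, 6, 3, 12]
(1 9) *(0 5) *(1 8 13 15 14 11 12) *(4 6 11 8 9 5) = (0 4 6 11 12 1 5)(8 13 15 14) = [4, 5, 2, 3, 6, 0, 11, 7, 13, 9, 10, 12, 1, 15, 8, 14]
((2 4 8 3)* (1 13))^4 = ((1 13)(2 4 8 3))^4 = (13)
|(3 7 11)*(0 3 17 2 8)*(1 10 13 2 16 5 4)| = |(0 3 7 11 17 16 5 4 1 10 13 2 8)| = 13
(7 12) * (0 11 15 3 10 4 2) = [11, 1, 0, 10, 2, 5, 6, 12, 8, 9, 4, 15, 7, 13, 14, 3] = (0 11 15 3 10 4 2)(7 12)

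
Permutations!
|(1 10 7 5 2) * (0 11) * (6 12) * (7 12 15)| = |(0 11)(1 10 12 6 15 7 5 2)| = 8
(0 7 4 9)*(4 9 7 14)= (0 14 4 7 9)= [14, 1, 2, 3, 7, 5, 6, 9, 8, 0, 10, 11, 12, 13, 4]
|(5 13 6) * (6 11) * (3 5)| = |(3 5 13 11 6)| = 5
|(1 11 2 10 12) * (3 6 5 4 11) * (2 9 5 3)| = |(1 2 10 12)(3 6)(4 11 9 5)| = 4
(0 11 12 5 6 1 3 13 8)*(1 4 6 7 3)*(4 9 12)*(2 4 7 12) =[11, 1, 4, 13, 6, 12, 9, 3, 0, 2, 10, 7, 5, 8] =(0 11 7 3 13 8)(2 4 6 9)(5 12)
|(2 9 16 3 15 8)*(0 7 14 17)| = 12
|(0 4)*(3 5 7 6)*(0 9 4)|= 4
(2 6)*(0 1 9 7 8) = (0 1 9 7 8)(2 6) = [1, 9, 6, 3, 4, 5, 2, 8, 0, 7]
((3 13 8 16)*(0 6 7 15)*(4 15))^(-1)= ((0 6 7 4 15)(3 13 8 16))^(-1)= (0 15 4 7 6)(3 16 8 13)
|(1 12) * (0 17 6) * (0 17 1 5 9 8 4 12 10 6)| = |(0 1 10 6 17)(4 12 5 9 8)| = 5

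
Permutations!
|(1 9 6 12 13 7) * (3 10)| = 6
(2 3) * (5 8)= [0, 1, 3, 2, 4, 8, 6, 7, 5]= (2 3)(5 8)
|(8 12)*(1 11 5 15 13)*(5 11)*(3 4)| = 4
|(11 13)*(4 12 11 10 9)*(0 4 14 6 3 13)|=12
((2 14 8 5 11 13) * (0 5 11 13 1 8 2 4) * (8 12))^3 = ((0 5 13 4)(1 12 8 11)(2 14))^3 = (0 4 13 5)(1 11 8 12)(2 14)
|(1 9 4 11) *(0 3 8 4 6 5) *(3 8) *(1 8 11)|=8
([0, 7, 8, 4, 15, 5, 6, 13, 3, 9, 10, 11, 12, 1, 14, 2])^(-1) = [0, 13, 15, 8, 3, 5, 6, 1, 2, 9, 10, 11, 12, 7, 14, 4]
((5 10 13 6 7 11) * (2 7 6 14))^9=(2 11 10 14 7 5 13)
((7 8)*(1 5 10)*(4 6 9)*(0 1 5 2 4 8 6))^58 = (10)(0 2)(1 4)(6 8)(7 9)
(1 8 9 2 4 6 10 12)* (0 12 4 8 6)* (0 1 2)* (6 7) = (0 12 2 8 9)(1 7 6 10 4) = [12, 7, 8, 3, 1, 5, 10, 6, 9, 0, 4, 11, 2]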